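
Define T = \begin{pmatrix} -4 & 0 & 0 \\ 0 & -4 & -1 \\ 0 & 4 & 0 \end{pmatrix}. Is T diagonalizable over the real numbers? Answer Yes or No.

No

Characteristic polynomial: p(λ) = λ^3 + 8λ^2 + 20λ + 16 = (λ + 2)^2(λ + 4).
λ = -2 has algebraic multiplicity 2; rank(T + 2I) = 2, so geometric multiplicity = 1.
Geometric multiplicity < algebraic multiplicity, so T is not diagonalizable.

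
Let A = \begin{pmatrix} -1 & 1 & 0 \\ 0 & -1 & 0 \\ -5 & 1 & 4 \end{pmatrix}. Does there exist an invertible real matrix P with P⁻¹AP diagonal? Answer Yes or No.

No

Characteristic polynomial: p(r) = r^3 - 2r^2 - 7r - 4 = (r - 4)(r + 1)^2.
r = -1 has algebraic multiplicity 2; rank(A + 1I) = 2, so geometric multiplicity = 1.
Geometric multiplicity < algebraic multiplicity, so A is not diagonalizable.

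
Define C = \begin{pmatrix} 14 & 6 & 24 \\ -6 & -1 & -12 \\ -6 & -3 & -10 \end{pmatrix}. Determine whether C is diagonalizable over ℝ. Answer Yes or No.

Yes

Characteristic polynomial: p(s) = s^3 - 3s^2 + 4 = (s - 2)^2(s + 1).
s = 2 has algebraic multiplicity 2; rank(C − 2I) = 1, so geometric multiplicity = 2.
Every eigenvalue has geometric = algebraic multiplicity, so C is diagonalizable.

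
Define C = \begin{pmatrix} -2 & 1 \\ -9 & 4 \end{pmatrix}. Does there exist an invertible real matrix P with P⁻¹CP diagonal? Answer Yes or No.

No

Characteristic polynomial: p(s) = s^2 - 2s + 1 = (s - 1)^2.
s = 1 has algebraic multiplicity 2; rank(C − 1I) = 1, so geometric multiplicity = 1.
Geometric multiplicity < algebraic multiplicity, so C is not diagonalizable.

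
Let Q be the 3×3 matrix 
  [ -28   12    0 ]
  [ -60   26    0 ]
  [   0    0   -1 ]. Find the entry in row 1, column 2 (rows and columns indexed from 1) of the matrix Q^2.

Characteristic polynomial: s^3 + 3s^2 - 6s - 8 = (s - 2)(s + 1)(s + 4), so the eigenvalues are -4, -1, 2.
s=-4: eigenvector (1, 2, 0).
s=2: eigenvector (2, 5, 0).
s=-1: eigenvector (0, 0, 1).
P = [[1, 2, 0], [2, 5, 0], [0, 0, 1]], D = diag(-4, 2, -1), P⁻¹ = [[5, -2, 0], [-2, 1, 0], [0, 0, 1]].
Q² = P·diag(16, 4, 1)·P⁻¹ = [[64, -24, 0], [120, -44, 0], [0, 0, 1]].
The requested entry is -24.

-24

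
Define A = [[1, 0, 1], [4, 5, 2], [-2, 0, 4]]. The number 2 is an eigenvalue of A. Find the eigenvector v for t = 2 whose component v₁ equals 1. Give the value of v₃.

A − 2I = [[-1, 0, 1], [4, 3, 2], [-2, 0, 2]].
Solving (A − 2I)v = 0 gives the eigenspace spanned by (1, -2, 1).
With v₁ = 1, v = (1, -2, 1), so v₃ = 1.

1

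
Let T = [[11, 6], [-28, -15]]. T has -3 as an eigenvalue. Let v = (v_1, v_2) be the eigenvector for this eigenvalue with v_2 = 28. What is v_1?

T + 3I = [[14, 6], [-28, -12]].
Solving (T + 3I)v = 0 gives the eigenspace spanned by (-12, 28).
With v_2 = 28, v = (-12, 28), so v_1 = -12.

-12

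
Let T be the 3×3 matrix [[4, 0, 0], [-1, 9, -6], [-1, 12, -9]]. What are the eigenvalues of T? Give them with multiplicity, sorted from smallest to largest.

Characteristic polynomial: p(λ) = λ^3 - 4λ^2 - 9λ + 36 = (λ - 4)(λ - 3)(λ + 3).
Roots (with multiplicity): -3, 3, 4.

-3, 3, 4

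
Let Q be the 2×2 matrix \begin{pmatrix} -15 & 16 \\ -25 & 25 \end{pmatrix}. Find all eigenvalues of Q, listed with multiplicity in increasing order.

Characteristic polynomial: p(s) = s^2 - 10s + 25 = (s - 5)^2.
Roots (with multiplicity): 5, 5.

5, 5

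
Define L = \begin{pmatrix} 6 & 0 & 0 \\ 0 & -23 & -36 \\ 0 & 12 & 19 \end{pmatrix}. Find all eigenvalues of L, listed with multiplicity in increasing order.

Characteristic polynomial: p(μ) = μ^3 - 2μ^2 - 29μ + 30 = (μ - 6)(μ - 1)(μ + 5).
Roots (with multiplicity): -5, 1, 6.

-5, 1, 6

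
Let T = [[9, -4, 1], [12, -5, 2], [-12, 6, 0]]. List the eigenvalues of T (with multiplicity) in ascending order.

0, 1, 3

Characteristic polynomial: p(r) = r^3 - 4r^2 + 3r = r(r - 3)(r - 1).
Roots (with multiplicity): 0, 1, 3.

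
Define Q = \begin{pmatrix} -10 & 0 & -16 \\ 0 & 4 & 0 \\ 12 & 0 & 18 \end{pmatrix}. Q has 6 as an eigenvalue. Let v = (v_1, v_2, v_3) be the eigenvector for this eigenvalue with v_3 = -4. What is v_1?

Q − 6I = [[-16, 0, -16], [0, -2, 0], [12, 0, 12]].
Solving (Q − 6I)v = 0 gives the eigenspace spanned by (4, 0, -4).
With v_3 = -4, v = (4, 0, -4), so v_1 = 4.

4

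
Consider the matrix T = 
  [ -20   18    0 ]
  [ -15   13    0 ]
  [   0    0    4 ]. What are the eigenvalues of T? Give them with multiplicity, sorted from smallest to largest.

Characteristic polynomial: p(μ) = μ^3 + 3μ^2 - 18μ - 40 = (μ - 4)(μ + 2)(μ + 5).
Roots (with multiplicity): -5, -2, 4.

-5, -2, 4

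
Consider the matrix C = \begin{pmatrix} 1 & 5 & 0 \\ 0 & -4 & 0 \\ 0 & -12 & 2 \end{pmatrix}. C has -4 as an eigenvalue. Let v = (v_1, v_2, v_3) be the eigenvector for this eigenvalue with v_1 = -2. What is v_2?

2

C + 4I = [[5, 5, 0], [0, 0, 0], [0, -12, 6]].
Solving (C + 4I)v = 0 gives the eigenspace spanned by (-2, 2, 4).
With v_1 = -2, v = (-2, 2, 4), so v_2 = 2.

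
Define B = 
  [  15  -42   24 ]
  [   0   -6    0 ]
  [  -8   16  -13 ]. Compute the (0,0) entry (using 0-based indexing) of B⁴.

321

Characteristic polynomial: r^3 + 4r^2 - 15r - 18 = (r - 3)(r + 1)(r + 6), so the eigenvalues are -6, -1, 3.
r=-1: eigenvector (-3, 0, 2).
r=3: eigenvector (-2, 0, 1).
r=-6: eigenvector (2, 1, 0).
P = [[-3, -2, 2], [0, 0, 1], [2, 1, 0]], D = diag(-1, 3, -6), P⁻¹ = [[1, -2, 2], [-2, 4, -3], [0, 1, 0]].
B⁴ = P·diag(1, 81, 1296)·P⁻¹ = [[321, 1950, 480], [0, 1296, 0], [-160, 320, -239]].
The requested entry is 321.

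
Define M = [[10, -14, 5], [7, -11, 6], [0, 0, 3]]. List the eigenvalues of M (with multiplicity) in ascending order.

-4, 3, 3

Characteristic polynomial: p(μ) = μ^3 - 2μ^2 - 15μ + 36 = (μ - 3)^2(μ + 4).
Roots (with multiplicity): -4, 3, 3.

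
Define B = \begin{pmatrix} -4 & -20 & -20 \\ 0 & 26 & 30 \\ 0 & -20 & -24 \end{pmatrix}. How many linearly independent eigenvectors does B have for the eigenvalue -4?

B + 4I = [[0, -20, -20], [0, 30, 30], [0, -20, -20]].
This matrix has rank 1, so its null space has dimension 3 − 1 = 2.

2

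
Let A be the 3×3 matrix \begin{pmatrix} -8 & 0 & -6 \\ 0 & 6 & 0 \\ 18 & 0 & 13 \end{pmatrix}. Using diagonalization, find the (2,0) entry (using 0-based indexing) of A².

90

Characteristic polynomial: s^3 - 11s^2 + 34s - 24 = (s - 6)(s - 4)(s - 1), so the eigenvalues are 1, 4, 6.
s=4: eigenvector (1, 0, -2).
s=6: eigenvector (0, 1, 0).
s=1: eigenvector (2, 0, -3).
P = [[1, 0, 2], [0, 1, 0], [-2, 0, -3]], D = diag(4, 6, 1), P⁻¹ = [[-3, 0, -2], [0, 1, 0], [2, 0, 1]].
A² = P·diag(16, 36, 1)·P⁻¹ = [[-44, 0, -30], [0, 36, 0], [90, 0, 61]].
The requested entry is 90.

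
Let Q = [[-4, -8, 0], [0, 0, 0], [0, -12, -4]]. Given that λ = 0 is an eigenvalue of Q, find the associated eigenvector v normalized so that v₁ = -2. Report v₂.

1

Q = [[-4, -8, 0], [0, 0, 0], [0, -12, -4]].
Solving (Q)v = 0 gives the eigenspace spanned by (-2, 1, -3).
With v₁ = -2, v = (-2, 1, -3), so v₂ = 1.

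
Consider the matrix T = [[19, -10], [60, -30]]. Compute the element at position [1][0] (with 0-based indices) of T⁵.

279060

Characteristic polynomial: r^2 + 11r + 30 = (r + 5)(r + 6), so the eigenvalues are -6, -5.
r=-5: eigenvector (5, 12).
r=-6: eigenvector (2, 5).
P = [[5, 2], [12, 5]], D = diag(-5, -6), P⁻¹ = [[5, -2], [-12, 5]].
T⁵ = P·diag(-3125, -7776)·P⁻¹ = [[108499, -46510], [279060, -119400]].
The requested entry is 279060.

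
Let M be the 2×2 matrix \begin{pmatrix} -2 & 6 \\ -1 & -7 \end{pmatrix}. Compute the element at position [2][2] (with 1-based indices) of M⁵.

-7327

Characteristic polynomial: s^2 + 9s + 20 = (s + 4)(s + 5), so the eigenvalues are -5, -4.
s=-5: eigenvector (-2, 1).
s=-4: eigenvector (3, -1).
P = [[-2, 3], [1, -1]], D = diag(-5, -4), P⁻¹ = [[1, 3], [1, 2]].
M⁵ = P·diag(-3125, -1024)·P⁻¹ = [[3178, 12606], [-2101, -7327]].
The requested entry is -7327.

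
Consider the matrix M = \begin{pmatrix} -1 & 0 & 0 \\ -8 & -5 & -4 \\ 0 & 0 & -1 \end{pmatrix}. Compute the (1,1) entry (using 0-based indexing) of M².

25

Characteristic polynomial: s^3 + 7s^2 + 11s + 5 = (s + 1)^2(s + 5), so the eigenvalues are -5, -1, -1.
s=-1: eigenvector (1, 0, -2).
s=-5: eigenvector (0, 1, 0).
s=-1: eigenvector (0, -1, 1).
P = [[1, 0, 0], [0, 1, -1], [-2, 0, 1]], D = diag(-1, -5, -1), P⁻¹ = [[1, 0, 0], [2, 1, 1], [2, 0, 1]].
M² = P·diag(1, 25, 1)·P⁻¹ = [[1, 0, 0], [48, 25, 24], [0, 0, 1]].
The requested entry is 25.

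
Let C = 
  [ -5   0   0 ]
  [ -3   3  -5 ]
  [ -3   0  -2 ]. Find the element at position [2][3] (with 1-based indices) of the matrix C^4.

Characteristic polynomial: λ^3 + 4λ^2 - 11λ - 30 = (λ - 3)(λ + 2)(λ + 5), so the eigenvalues are -5, -2, 3.
λ=3: eigenvector (0, 1, 0).
λ=-2: eigenvector (0, -1, -1).
λ=-5: eigenvector (1, 1, 1).
P = [[0, 0, 1], [1, -1, 1], [0, -1, 1]], D = diag(3, -2, -5), P⁻¹ = [[0, 1, -1], [1, 0, -1], [1, 0, 0]].
C⁴ = P·diag(81, 16, 625)·P⁻¹ = [[625, 0, 0], [609, 81, -65], [609, 0, 16]].
The requested entry is -65.

-65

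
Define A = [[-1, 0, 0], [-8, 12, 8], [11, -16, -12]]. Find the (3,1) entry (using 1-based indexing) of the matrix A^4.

Characteristic polynomial: r^3 + r^2 - 16r - 16 = (r - 4)(r + 1)(r + 4), so the eigenvalues are -4, -1, 4.
r=4: eigenvector (0, 1, -1).
r=-1: eigenvector (1, 0, 1).
r=-4: eigenvector (0, -1, 2).
P = [[0, 1, 0], [1, 0, -1], [-1, 1, 2]], D = diag(4, -1, -4), P⁻¹ = [[-1, 2, 1], [1, 0, 0], [-1, 1, 1]].
A⁴ = P·diag(256, 1, 256)·P⁻¹ = [[1, 0, 0], [0, 256, 0], [-255, 0, 256]].
The requested entry is -255.

-255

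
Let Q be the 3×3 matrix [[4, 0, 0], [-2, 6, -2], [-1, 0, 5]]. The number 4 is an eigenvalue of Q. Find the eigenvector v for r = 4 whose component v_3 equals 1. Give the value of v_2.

Q − 4I = [[0, 0, 0], [-2, 2, -2], [-1, 0, 1]].
Solving (Q − 4I)v = 0 gives the eigenspace spanned by (1, 2, 1).
With v_3 = 1, v = (1, 2, 1), so v_2 = 2.

2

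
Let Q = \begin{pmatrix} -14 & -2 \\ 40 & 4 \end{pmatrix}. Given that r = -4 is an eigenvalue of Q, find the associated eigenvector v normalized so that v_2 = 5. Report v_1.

Q + 4I = [[-10, -2], [40, 8]].
Solving (Q + 4I)v = 0 gives the eigenspace spanned by (-1, 5).
With v_2 = 5, v = (-1, 5), so v_1 = -1.

-1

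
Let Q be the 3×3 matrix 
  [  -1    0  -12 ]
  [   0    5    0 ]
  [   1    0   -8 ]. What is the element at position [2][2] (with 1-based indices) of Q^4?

625

Characteristic polynomial: μ^3 + 4μ^2 - 25μ - 100 = (μ - 5)(μ + 4)(μ + 5), so the eigenvalues are -5, -4, 5.
μ=-4: eigenvector (4, 0, 1).
μ=5: eigenvector (0, 1, 0).
μ=-5: eigenvector (3, 0, 1).
P = [[4, 0, 3], [0, 1, 0], [1, 0, 1]], D = diag(-4, 5, -5), P⁻¹ = [[1, 0, -3], [0, 1, 0], [-1, 0, 4]].
Q⁴ = P·diag(256, 625, 625)·P⁻¹ = [[-851, 0, 4428], [0, 625, 0], [-369, 0, 1732]].
The requested entry is 625.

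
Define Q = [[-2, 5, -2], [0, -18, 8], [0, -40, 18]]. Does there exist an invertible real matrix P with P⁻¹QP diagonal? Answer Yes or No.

No

Characteristic polynomial: p(r) = r^3 + 2r^2 - 4r - 8 = (r - 2)(r + 2)^2.
r = -2 has algebraic multiplicity 2; rank(Q + 2I) = 2, so geometric multiplicity = 1.
Geometric multiplicity < algebraic multiplicity, so Q is not diagonalizable.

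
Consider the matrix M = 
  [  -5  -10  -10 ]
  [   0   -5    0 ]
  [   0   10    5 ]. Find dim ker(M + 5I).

M + 5I = [[0, -10, -10], [0, 0, 0], [0, 10, 10]].
This matrix has rank 1, so its null space has dimension 3 − 1 = 2.

2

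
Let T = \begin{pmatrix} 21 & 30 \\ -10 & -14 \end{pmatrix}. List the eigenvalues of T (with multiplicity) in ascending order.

1, 6

Characteristic polynomial: p(μ) = μ^2 - 7μ + 6 = (μ - 6)(μ - 1).
Roots (with multiplicity): 1, 6.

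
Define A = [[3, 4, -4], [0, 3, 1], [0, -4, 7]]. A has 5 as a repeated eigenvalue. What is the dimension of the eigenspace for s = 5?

1

A − 5I = [[-2, 4, -4], [0, -2, 1], [0, -4, 2]].
This matrix has rank 2, so its null space has dimension 3 − 2 = 1.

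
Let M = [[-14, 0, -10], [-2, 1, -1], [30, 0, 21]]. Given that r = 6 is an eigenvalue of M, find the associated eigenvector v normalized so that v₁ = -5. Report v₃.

10

M − 6I = [[-20, 0, -10], [-2, -5, -1], [30, 0, 15]].
Solving (M − 6I)v = 0 gives the eigenspace spanned by (-5, 0, 10).
With v₁ = -5, v = (-5, 0, 10), so v₃ = 10.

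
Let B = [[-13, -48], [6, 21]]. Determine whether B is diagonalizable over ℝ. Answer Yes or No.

Characteristic polynomial: p(s) = s^2 - 8s + 15 = (s - 5)(s - 3).
All 2 eigenvalues are distinct, so B is diagonalizable.

Yes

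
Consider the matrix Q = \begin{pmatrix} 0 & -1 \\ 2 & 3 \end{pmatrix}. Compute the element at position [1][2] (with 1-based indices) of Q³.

Characteristic polynomial: r^2 - 3r + 2 = (r - 2)(r - 1), so the eigenvalues are 1, 2.
r=1: eigenvector (1, -1).
r=2: eigenvector (1, -2).
P = [[1, 1], [-1, -2]], D = diag(1, 2), P⁻¹ = [[2, 1], [-1, -1]].
Q³ = P·diag(1, 8)·P⁻¹ = [[-6, -7], [14, 15]].
The requested entry is -7.

-7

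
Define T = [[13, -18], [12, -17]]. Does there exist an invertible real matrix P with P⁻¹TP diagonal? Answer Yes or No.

Characteristic polynomial: p(r) = r^2 + 4r - 5 = (r - 1)(r + 5).
All 2 eigenvalues are distinct, so T is diagonalizable.

Yes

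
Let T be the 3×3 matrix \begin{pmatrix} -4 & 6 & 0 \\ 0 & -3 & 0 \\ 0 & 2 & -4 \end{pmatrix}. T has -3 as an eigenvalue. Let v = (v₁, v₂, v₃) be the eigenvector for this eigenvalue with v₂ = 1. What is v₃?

T + 3I = [[-1, 6, 0], [0, 0, 0], [0, 2, -1]].
Solving (T + 3I)v = 0 gives the eigenspace spanned by (6, 1, 2).
With v₂ = 1, v = (6, 1, 2), so v₃ = 2.

2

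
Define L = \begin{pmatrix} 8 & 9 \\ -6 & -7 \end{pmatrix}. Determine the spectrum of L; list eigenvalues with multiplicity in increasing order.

-1, 2

Characteristic polynomial: p(μ) = μ^2 - μ - 2 = (μ - 2)(μ + 1).
Roots (with multiplicity): -1, 2.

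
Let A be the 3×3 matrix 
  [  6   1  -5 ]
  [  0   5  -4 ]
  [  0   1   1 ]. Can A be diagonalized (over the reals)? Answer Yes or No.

Characteristic polynomial: p(λ) = λ^3 - 12λ^2 + 45λ - 54 = (λ - 6)(λ - 3)^2.
λ = 3 has algebraic multiplicity 2; rank(A − 3I) = 2, so geometric multiplicity = 1.
Geometric multiplicity < algebraic multiplicity, so A is not diagonalizable.

No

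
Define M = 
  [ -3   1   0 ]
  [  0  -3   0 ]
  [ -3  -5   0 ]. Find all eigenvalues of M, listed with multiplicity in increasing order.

Characteristic polynomial: p(μ) = μ^3 + 6μ^2 + 9μ = μ(μ + 3)^2.
Roots (with multiplicity): -3, -3, 0.

-3, -3, 0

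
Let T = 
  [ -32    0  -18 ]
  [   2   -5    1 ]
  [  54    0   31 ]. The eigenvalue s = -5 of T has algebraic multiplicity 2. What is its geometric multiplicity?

1

T + 5I = [[-27, 0, -18], [2, 0, 1], [54, 0, 36]].
This matrix has rank 2, so its null space has dimension 3 − 2 = 1.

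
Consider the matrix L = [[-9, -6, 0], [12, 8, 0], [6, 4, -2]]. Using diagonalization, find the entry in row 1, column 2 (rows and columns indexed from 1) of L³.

Characteristic polynomial: s^3 + 3s^2 + 2s = s(s + 1)(s + 2), so the eigenvalues are -2, -1, 0.
s=-1: eigenvector (-3, 4, -2).
s=0: eigenvector (2, -3, 0).
s=-2: eigenvector (0, 0, 1).
P = [[-3, 2, 0], [4, -3, 0], [-2, 0, 1]], D = diag(-1, 0, -2), P⁻¹ = [[-3, -2, 0], [-4, -3, 0], [-6, -4, 1]].
L³ = P·diag(-1, 0, -8)·P⁻¹ = [[-9, -6, 0], [12, 8, 0], [42, 28, -8]].
The requested entry is -6.

-6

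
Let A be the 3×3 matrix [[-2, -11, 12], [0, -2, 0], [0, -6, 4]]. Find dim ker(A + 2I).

A + 2I = [[0, -11, 12], [0, 0, 0], [0, -6, 6]].
This matrix has rank 2, so its null space has dimension 3 − 2 = 1.

1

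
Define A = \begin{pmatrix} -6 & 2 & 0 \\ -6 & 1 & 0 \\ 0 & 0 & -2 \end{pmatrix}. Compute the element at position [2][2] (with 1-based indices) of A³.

49

Characteristic polynomial: s^3 + 7s^2 + 16s + 12 = (s + 2)^2(s + 3), so the eigenvalues are -3, -2, -2.
s=-2: eigenvector (1, 2, 0).
s=-3: eigenvector (-2, -3, 0).
s=-2: eigenvector (0, 0, 1).
P = [[1, -2, 0], [2, -3, 0], [0, 0, 1]], D = diag(-2, -3, -2), P⁻¹ = [[-3, 2, 0], [-2, 1, 0], [0, 0, 1]].
A³ = P·diag(-8, -27, -8)·P⁻¹ = [[-84, 38, 0], [-114, 49, 0], [0, 0, -8]].
The requested entry is 49.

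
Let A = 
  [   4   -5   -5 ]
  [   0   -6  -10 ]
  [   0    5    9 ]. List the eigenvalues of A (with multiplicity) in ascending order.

Characteristic polynomial: p(t) = t^3 - 7t^2 + 8t + 16 = (t - 4)^2(t + 1).
Roots (with multiplicity): -1, 4, 4.

-1, 4, 4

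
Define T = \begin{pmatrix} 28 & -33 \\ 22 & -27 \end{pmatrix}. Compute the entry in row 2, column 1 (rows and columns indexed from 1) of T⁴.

1342

Characteristic polynomial: r^2 - r - 30 = (r - 6)(r + 5), so the eigenvalues are -5, 6.
r=6: eigenvector (3, 2).
r=-5: eigenvector (1, 1).
P = [[3, 1], [2, 1]], D = diag(6, -5), P⁻¹ = [[1, -1], [-2, 3]].
T⁴ = P·diag(1296, 625)·P⁻¹ = [[2638, -2013], [1342, -717]].
The requested entry is 1342.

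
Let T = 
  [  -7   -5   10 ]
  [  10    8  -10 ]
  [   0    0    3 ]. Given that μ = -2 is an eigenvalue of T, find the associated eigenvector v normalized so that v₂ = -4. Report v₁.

4

T + 2I = [[-5, -5, 10], [10, 10, -10], [0, 0, 5]].
Solving (T + 2I)v = 0 gives the eigenspace spanned by (4, -4, 0).
With v₂ = -4, v = (4, -4, 0), so v₁ = 4.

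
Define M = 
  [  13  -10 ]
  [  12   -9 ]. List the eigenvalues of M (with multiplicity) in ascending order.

1, 3

Characteristic polynomial: p(s) = s^2 - 4s + 3 = (s - 3)(s - 1).
Roots (with multiplicity): 1, 3.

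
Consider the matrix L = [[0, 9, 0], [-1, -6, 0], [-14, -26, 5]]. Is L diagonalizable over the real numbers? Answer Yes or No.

Characteristic polynomial: p(s) = s^3 + s^2 - 21s - 45 = (s - 5)(s + 3)^2.
s = -3 has algebraic multiplicity 2; rank(L + 3I) = 2, so geometric multiplicity = 1.
Geometric multiplicity < algebraic multiplicity, so L is not diagonalizable.

No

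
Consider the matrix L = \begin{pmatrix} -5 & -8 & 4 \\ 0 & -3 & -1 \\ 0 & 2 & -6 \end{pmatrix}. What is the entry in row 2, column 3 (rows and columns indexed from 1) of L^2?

9

Characteristic polynomial: μ^3 + 14μ^2 + 65μ + 100 = (μ + 4)(μ + 5)^2, so the eigenvalues are -5, -5, -4.
μ=-4: eigenvector (4, -1, -1).
μ=-5: eigenvector (-6, 1, 2).
μ=-5: eigenvector (1, 0, 0).
P = [[4, -6, 1], [-1, 1, 0], [-1, 2, 0]], D = diag(-4, -5, -5), P⁻¹ = [[0, -2, 1], [0, -1, 1], [1, 2, 2]].
L² = P·diag(16, 25, 25)·P⁻¹ = [[25, 72, -36], [0, 7, 9], [0, -18, 34]].
The requested entry is 9.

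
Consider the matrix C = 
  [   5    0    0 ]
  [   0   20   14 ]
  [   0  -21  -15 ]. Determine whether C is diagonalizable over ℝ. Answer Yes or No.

Characteristic polynomial: p(s) = s^3 - 10s^2 + 19s + 30 = (s - 6)(s - 5)(s + 1).
All 3 eigenvalues are distinct, so C is diagonalizable.

Yes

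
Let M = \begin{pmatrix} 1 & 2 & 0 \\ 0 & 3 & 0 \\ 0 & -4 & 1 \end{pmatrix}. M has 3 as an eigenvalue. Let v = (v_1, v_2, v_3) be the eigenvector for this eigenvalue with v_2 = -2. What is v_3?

M − 3I = [[-2, 2, 0], [0, 0, 0], [0, -4, -2]].
Solving (M − 3I)v = 0 gives the eigenspace spanned by (-2, -2, 4).
With v_2 = -2, v = (-2, -2, 4), so v_3 = 4.

4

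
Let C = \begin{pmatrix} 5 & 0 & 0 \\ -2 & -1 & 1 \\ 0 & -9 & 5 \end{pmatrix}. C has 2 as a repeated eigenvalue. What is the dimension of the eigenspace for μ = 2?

1

C − 2I = [[3, 0, 0], [-2, -3, 1], [0, -9, 3]].
This matrix has rank 2, so its null space has dimension 3 − 2 = 1.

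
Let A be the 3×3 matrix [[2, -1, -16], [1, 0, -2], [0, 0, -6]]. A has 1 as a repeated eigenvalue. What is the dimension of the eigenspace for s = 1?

A − 1I = [[1, -1, -16], [1, -1, -2], [0, 0, -7]].
This matrix has rank 2, so its null space has dimension 3 − 2 = 1.

1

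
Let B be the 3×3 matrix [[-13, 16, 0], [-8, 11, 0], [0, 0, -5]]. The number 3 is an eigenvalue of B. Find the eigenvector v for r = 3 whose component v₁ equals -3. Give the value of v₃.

0

B − 3I = [[-16, 16, 0], [-8, 8, 0], [0, 0, -8]].
Solving (B − 3I)v = 0 gives the eigenspace spanned by (-3, -3, 0).
With v₁ = -3, v = (-3, -3, 0), so v₃ = 0.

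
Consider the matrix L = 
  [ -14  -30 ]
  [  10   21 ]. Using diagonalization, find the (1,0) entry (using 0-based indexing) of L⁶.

Characteristic polynomial: r^2 - 7r + 6 = (r - 6)(r - 1), so the eigenvalues are 1, 6.
r=1: eigenvector (2, -1).
r=6: eigenvector (3, -2).
P = [[2, 3], [-1, -2]], D = diag(1, 6), P⁻¹ = [[2, 3], [-1, -2]].
L⁶ = P·diag(1, 46656)·P⁻¹ = [[-139964, -279930], [93310, 186621]].
The requested entry is 93310.

93310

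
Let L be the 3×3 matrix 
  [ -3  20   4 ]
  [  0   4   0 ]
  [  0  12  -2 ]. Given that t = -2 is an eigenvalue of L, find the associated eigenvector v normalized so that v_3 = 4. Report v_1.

16

L + 2I = [[-1, 20, 4], [0, 6, 0], [0, 12, 0]].
Solving (L + 2I)v = 0 gives the eigenspace spanned by (16, 0, 4).
With v_3 = 4, v = (16, 0, 4), so v_1 = 16.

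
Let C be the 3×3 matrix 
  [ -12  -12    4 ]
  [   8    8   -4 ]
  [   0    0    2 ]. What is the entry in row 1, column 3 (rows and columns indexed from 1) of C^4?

32

Characteristic polynomial: s^3 + 2s^2 - 8s = s(s - 2)(s + 4), so the eigenvalues are -4, 0, 2.
s=-4: eigenvector (3, -2, 0).
s=0: eigenvector (-1, 1, 0).
s=2: eigenvector (2, -2, 1).
P = [[3, -1, 2], [-2, 1, -2], [0, 0, 1]], D = diag(-4, 0, 2), P⁻¹ = [[1, 1, 0], [2, 3, 2], [0, 0, 1]].
C⁴ = P·diag(256, 0, 16)·P⁻¹ = [[768, 768, 32], [-512, -512, -32], [0, 0, 16]].
The requested entry is 32.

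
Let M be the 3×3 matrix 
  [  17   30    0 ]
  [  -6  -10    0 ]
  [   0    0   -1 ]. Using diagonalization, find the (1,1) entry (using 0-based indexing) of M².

Characteristic polynomial: μ^3 - 6μ^2 + 3μ + 10 = (μ - 5)(μ - 2)(μ + 1), so the eigenvalues are -1, 2, 5.
μ=5: eigenvector (5, -2, 0).
μ=2: eigenvector (-2, 1, 0).
μ=-1: eigenvector (0, 0, 1).
P = [[5, -2, 0], [-2, 1, 0], [0, 0, 1]], D = diag(5, 2, -1), P⁻¹ = [[1, 2, 0], [2, 5, 0], [0, 0, 1]].
M² = P·diag(25, 4, 1)·P⁻¹ = [[109, 210, 0], [-42, -80, 0], [0, 0, 1]].
The requested entry is -80.

-80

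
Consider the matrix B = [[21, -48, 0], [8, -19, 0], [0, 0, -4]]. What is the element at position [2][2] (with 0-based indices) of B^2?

Characteristic polynomial: μ^3 + 2μ^2 - 23μ - 60 = (μ - 5)(μ + 3)(μ + 4), so the eigenvalues are -4, -3, 5.
μ=5: eigenvector (3, 1, 0).
μ=-3: eigenvector (2, 1, 0).
μ=-4: eigenvector (0, 0, 1).
P = [[3, 2, 0], [1, 1, 0], [0, 0, 1]], D = diag(5, -3, -4), P⁻¹ = [[1, -2, 0], [-1, 3, 0], [0, 0, 1]].
B² = P·diag(25, 9, 16)·P⁻¹ = [[57, -96, 0], [16, -23, 0], [0, 0, 16]].
The requested entry is 16.

16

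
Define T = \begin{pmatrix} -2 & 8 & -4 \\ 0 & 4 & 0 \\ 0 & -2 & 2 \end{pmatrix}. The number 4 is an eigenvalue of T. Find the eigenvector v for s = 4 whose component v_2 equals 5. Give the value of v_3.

-5

T − 4I = [[-6, 8, -4], [0, 0, 0], [0, -2, -2]].
Solving (T − 4I)v = 0 gives the eigenspace spanned by (10, 5, -5).
With v_2 = 5, v = (10, 5, -5), so v_3 = -5.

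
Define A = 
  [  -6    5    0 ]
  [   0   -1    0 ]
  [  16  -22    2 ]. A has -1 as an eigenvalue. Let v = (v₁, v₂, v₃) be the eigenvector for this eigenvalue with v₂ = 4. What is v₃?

8

A + 1I = [[-5, 5, 0], [0, 0, 0], [16, -22, 3]].
Solving (A + 1I)v = 0 gives the eigenspace spanned by (4, 4, 8).
With v₂ = 4, v = (4, 4, 8), so v₃ = 8.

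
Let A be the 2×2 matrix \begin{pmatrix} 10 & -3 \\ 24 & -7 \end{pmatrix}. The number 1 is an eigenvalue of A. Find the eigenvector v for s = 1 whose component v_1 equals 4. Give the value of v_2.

12

A − 1I = [[9, -3], [24, -8]].
Solving (A − 1I)v = 0 gives the eigenspace spanned by (4, 12).
With v_1 = 4, v = (4, 12), so v_2 = 12.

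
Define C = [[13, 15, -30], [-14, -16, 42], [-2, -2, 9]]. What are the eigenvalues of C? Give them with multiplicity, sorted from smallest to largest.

-2, 3, 5

Characteristic polynomial: p(r) = r^3 - 6r^2 - r + 30 = (r - 5)(r - 3)(r + 2).
Roots (with multiplicity): -2, 3, 5.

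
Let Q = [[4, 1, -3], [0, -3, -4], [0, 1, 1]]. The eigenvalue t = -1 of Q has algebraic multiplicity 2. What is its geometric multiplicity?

1

Q + 1I = [[5, 1, -3], [0, -2, -4], [0, 1, 2]].
This matrix has rank 2, so its null space has dimension 3 − 2 = 1.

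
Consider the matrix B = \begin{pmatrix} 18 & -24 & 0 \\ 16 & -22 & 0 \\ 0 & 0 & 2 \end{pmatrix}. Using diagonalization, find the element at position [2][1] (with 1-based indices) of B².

-64

Characteristic polynomial: t^3 + 2t^2 - 20t + 24 = (t - 2)^2(t + 6), so the eigenvalues are -6, 2, 2.
t=2: eigenvector (3, 2, 0).
t=-6: eigenvector (1, 1, 0).
t=2: eigenvector (0, 0, 1).
P = [[3, 1, 0], [2, 1, 0], [0, 0, 1]], D = diag(2, -6, 2), P⁻¹ = [[1, -1, 0], [-2, 3, 0], [0, 0, 1]].
B² = P·diag(4, 36, 4)·P⁻¹ = [[-60, 96, 0], [-64, 100, 0], [0, 0, 4]].
The requested entry is -64.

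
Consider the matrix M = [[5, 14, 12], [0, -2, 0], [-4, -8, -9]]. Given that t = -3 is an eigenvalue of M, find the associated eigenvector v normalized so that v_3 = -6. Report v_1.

9

M + 3I = [[8, 14, 12], [0, 1, 0], [-4, -8, -6]].
Solving (M + 3I)v = 0 gives the eigenspace spanned by (9, 0, -6).
With v_3 = -6, v = (9, 0, -6), so v_1 = 9.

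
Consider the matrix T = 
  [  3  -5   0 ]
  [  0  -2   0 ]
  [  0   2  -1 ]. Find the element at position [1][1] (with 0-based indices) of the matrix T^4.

16

Characteristic polynomial: μ^3 - 7μ - 6 = (μ - 3)(μ + 1)(μ + 2), so the eigenvalues are -2, -1, 3.
μ=-1: eigenvector (0, 0, 1).
μ=-2: eigenvector (1, 1, -2).
μ=3: eigenvector (1, 0, 0).
P = [[0, 1, 1], [0, 1, 0], [1, -2, 0]], D = diag(-1, -2, 3), P⁻¹ = [[0, 2, 1], [0, 1, 0], [1, -1, 0]].
T⁴ = P·diag(1, 16, 81)·P⁻¹ = [[81, -65, 0], [0, 16, 0], [0, -30, 1]].
The requested entry is 16.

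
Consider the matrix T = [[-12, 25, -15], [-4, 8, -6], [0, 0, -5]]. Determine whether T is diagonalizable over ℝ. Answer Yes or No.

No

Characteristic polynomial: p(r) = r^3 + 9r^2 + 24r + 20 = (r + 2)^2(r + 5).
r = -2 has algebraic multiplicity 2; rank(T + 2I) = 2, so geometric multiplicity = 1.
Geometric multiplicity < algebraic multiplicity, so T is not diagonalizable.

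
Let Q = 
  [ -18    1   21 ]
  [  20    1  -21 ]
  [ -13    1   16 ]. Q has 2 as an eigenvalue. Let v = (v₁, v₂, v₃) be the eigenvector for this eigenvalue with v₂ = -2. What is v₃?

Q − 2I = [[-20, 1, 21], [20, -1, -21], [-13, 1, 14]].
Solving (Q − 2I)v = 0 gives the eigenspace spanned by (2, -2, 2).
With v₂ = -2, v = (2, -2, 2), so v₃ = 2.

2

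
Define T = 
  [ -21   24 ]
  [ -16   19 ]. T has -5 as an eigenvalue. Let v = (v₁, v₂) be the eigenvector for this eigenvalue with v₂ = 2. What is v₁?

3

T + 5I = [[-16, 24], [-16, 24]].
Solving (T + 5I)v = 0 gives the eigenspace spanned by (3, 2).
With v₂ = 2, v = (3, 2), so v₁ = 3.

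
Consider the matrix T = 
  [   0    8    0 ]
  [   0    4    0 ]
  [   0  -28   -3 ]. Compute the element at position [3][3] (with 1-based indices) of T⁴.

81

Characteristic polynomial: r^3 - r^2 - 12r = r(r - 4)(r + 3), so the eigenvalues are -3, 0, 4.
r=0: eigenvector (1, 0, 0).
r=-3: eigenvector (0, 0, 1).
r=4: eigenvector (2, 1, -4).
P = [[1, 0, 2], [0, 0, 1], [0, 1, -4]], D = diag(0, -3, 4), P⁻¹ = [[1, -2, 0], [0, 4, 1], [0, 1, 0]].
T⁴ = P·diag(0, 81, 256)·P⁻¹ = [[0, 512, 0], [0, 256, 0], [0, -700, 81]].
The requested entry is 81.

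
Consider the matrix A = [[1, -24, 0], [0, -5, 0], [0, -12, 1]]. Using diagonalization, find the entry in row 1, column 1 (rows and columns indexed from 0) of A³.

Characteristic polynomial: μ^3 + 3μ^2 - 9μ + 5 = (μ - 1)^2(μ + 5), so the eigenvalues are -5, 1, 1.
μ=1: eigenvector (2, 0, 1).
μ=-5: eigenvector (4, 1, 2).
μ=1: eigenvector (1, 0, 0).
P = [[2, 4, 1], [0, 1, 0], [1, 2, 0]], D = diag(1, -5, 1), P⁻¹ = [[0, -2, 1], [0, 1, 0], [1, 0, -2]].
A³ = P·diag(1, -125, 1)·P⁻¹ = [[1, -504, 0], [0, -125, 0], [0, -252, 1]].
The requested entry is -125.

-125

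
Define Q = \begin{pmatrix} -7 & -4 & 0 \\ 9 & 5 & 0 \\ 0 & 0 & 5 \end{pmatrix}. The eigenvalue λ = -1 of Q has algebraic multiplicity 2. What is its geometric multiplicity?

Q + 1I = [[-6, -4, 0], [9, 6, 0], [0, 0, 6]].
This matrix has rank 2, so its null space has dimension 3 − 2 = 1.

1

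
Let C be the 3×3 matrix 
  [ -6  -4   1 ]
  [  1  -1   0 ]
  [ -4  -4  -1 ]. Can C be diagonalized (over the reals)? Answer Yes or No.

No

Characteristic polynomial: p(t) = t^3 + 8t^2 + 21t + 18 = (t + 2)(t + 3)^2.
t = -3 has algebraic multiplicity 2; rank(C + 3I) = 2, so geometric multiplicity = 1.
Geometric multiplicity < algebraic multiplicity, so C is not diagonalizable.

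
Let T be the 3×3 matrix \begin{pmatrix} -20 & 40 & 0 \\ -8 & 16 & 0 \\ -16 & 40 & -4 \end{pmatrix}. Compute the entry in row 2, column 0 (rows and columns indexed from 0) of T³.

Characteristic polynomial: s^3 + 8s^2 + 16s = s(s + 4)^2, so the eigenvalues are -4, -4, 0.
s=-4: eigenvector (5, 2, 2).
s=0: eigenvector (2, 1, 2).
s=-4: eigenvector (0, 0, 1).
P = [[5, 2, 0], [2, 1, 0], [2, 2, 1]], D = diag(-4, 0, -4), P⁻¹ = [[1, -2, 0], [-2, 5, 0], [2, -6, 1]].
T³ = P·diag(-64, 0, -64)·P⁻¹ = [[-320, 640, 0], [-128, 256, 0], [-256, 640, -64]].
The requested entry is -256.

-256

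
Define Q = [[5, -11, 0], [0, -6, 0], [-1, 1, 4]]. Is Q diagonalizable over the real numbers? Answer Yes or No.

Characteristic polynomial: p(μ) = μ^3 - 3μ^2 - 34μ + 120 = (μ - 5)(μ - 4)(μ + 6).
All 3 eigenvalues are distinct, so Q is diagonalizable.

Yes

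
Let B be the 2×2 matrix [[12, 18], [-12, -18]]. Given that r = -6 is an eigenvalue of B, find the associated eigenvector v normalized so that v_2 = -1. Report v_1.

B + 6I = [[18, 18], [-12, -12]].
Solving (B + 6I)v = 0 gives the eigenspace spanned by (1, -1).
With v_2 = -1, v = (1, -1), so v_1 = 1.

1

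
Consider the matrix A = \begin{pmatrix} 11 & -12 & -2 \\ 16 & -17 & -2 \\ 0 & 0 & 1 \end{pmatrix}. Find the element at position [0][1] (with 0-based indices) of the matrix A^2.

Characteristic polynomial: r^3 + 5r^2 - r - 5 = (r - 1)(r + 1)(r + 5), so the eigenvalues are -5, -1, 1.
r=1: eigenvector (-1, -1, 1).
r=-5: eigenvector (3, 4, 0).
r=-1: eigenvector (1, 1, 0).
P = [[-1, 3, 1], [-1, 4, 1], [1, 0, 0]], D = diag(1, -5, -1), P⁻¹ = [[0, 0, 1], [-1, 1, 0], [4, -3, 1]].
A² = P·diag(1, 25, 1)·P⁻¹ = [[-71, 72, 0], [-96, 97, 0], [0, 0, 1]].
The requested entry is 72.

72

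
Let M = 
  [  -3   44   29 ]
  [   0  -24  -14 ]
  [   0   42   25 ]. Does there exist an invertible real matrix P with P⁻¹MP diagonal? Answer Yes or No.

Characteristic polynomial: p(λ) = λ^3 + 2λ^2 - 15λ - 36 = (λ - 4)(λ + 3)^2.
λ = -3 has algebraic multiplicity 2; rank(M + 3I) = 2, so geometric multiplicity = 1.
Geometric multiplicity < algebraic multiplicity, so M is not diagonalizable.

No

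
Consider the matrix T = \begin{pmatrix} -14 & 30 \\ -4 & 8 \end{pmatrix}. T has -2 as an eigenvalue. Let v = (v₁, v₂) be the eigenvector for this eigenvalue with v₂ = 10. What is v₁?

T + 2I = [[-12, 30], [-4, 10]].
Solving (T + 2I)v = 0 gives the eigenspace spanned by (25, 10).
With v₂ = 10, v = (25, 10), so v₁ = 25.

25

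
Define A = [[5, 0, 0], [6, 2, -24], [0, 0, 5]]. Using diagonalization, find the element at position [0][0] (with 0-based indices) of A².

Characteristic polynomial: t^3 - 12t^2 + 45t - 50 = (t - 5)^2(t - 2), so the eigenvalues are 2, 5, 5.
t=5: eigenvector (1, 2, 0).
t=2: eigenvector (0, 1, 0).
t=5: eigenvector (4, 0, 1).
P = [[1, 0, 4], [2, 1, 0], [0, 0, 1]], D = diag(5, 2, 5), P⁻¹ = [[1, 0, -4], [-2, 1, 8], [0, 0, 1]].
A² = P·diag(25, 4, 25)·P⁻¹ = [[25, 0, 0], [42, 4, -168], [0, 0, 25]].
The requested entry is 25.

25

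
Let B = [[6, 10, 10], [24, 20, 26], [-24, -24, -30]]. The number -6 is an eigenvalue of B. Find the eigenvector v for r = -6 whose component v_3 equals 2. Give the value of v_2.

B + 6I = [[12, 10, 10], [24, 26, 26], [-24, -24, -24]].
Solving (B + 6I)v = 0 gives the eigenspace spanned by (0, -2, 2).
With v_3 = 2, v = (0, -2, 2), so v_2 = -2.

-2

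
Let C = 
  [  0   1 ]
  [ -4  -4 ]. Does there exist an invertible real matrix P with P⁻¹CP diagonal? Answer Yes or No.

Characteristic polynomial: p(s) = s^2 + 4s + 4 = (s + 2)^2.
s = -2 has algebraic multiplicity 2; rank(C + 2I) = 1, so geometric multiplicity = 1.
Geometric multiplicity < algebraic multiplicity, so C is not diagonalizable.

No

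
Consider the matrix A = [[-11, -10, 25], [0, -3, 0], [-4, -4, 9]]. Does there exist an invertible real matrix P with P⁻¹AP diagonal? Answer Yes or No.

No

Characteristic polynomial: p(t) = t^3 + 5t^2 + 7t + 3 = (t + 1)^2(t + 3).
t = -1 has algebraic multiplicity 2; rank(A + 1I) = 2, so geometric multiplicity = 1.
Geometric multiplicity < algebraic multiplicity, so A is not diagonalizable.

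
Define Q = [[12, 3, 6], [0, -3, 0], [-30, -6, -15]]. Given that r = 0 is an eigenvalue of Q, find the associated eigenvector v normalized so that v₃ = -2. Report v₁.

Q = [[12, 3, 6], [0, -3, 0], [-30, -6, -15]].
Solving (Q)v = 0 gives the eigenspace spanned by (1, 0, -2).
With v₃ = -2, v = (1, 0, -2), so v₁ = 1.

1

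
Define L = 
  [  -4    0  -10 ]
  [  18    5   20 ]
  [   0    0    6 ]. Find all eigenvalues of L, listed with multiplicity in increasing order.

-4, 5, 6

Characteristic polynomial: p(λ) = λ^3 - 7λ^2 - 14λ + 120 = (λ - 6)(λ - 5)(λ + 4).
Roots (with multiplicity): -4, 5, 6.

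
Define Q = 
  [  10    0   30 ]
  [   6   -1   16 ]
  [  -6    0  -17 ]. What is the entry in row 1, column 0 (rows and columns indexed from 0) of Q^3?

Characteristic polynomial: t^3 + 8t^2 + 17t + 10 = (t + 1)(t + 2)(t + 5), so the eigenvalues are -5, -2, -1.
t=-1: eigenvector (0, 1, 0).
t=-2: eigenvector (5, 2, -2).
t=-5: eigenvector (-2, -1, 1).
P = [[0, 5, -2], [1, 2, -1], [0, -2, 1]], D = diag(-1, -2, -5), P⁻¹ = [[0, 1, 1], [1, 0, 2], [2, 0, 5]].
Q³ = P·diag(-1, -8, -125)·P⁻¹ = [[460, 0, 1170], [234, -1, 592], [-234, 0, -593]].
The requested entry is 234.

234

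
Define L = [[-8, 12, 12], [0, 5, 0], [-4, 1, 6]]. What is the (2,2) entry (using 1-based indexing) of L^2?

25

Characteristic polynomial: r^3 - 3r^2 - 10r = r(r - 5)(r + 2), so the eigenvalues are -2, 0, 5.
r=0: eigenvector (-3, 0, -2).
r=5: eigenvector (0, 1, -1).
r=-2: eigenvector (2, 0, 1).
P = [[-3, 0, 2], [0, 1, 0], [-2, -1, 1]], D = diag(0, 5, -2), P⁻¹ = [[1, -2, -2], [0, 1, 0], [2, -3, -3]].
L² = P·diag(0, 25, 4)·P⁻¹ = [[16, -24, -24], [0, 25, 0], [8, -37, -12]].
The requested entry is 25.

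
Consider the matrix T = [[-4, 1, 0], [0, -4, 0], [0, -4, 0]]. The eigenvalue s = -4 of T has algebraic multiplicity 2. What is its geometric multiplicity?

1

T + 4I = [[0, 1, 0], [0, 0, 0], [0, -4, 4]].
This matrix has rank 2, so its null space has dimension 3 − 2 = 1.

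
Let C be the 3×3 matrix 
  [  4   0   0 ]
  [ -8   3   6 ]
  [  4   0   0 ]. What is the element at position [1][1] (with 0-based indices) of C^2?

Characteristic polynomial: t^3 - 7t^2 + 12t = t(t - 4)(t - 3), so the eigenvalues are 0, 3, 4.
t=3: eigenvector (0, 1, 0).
t=4: eigenvector (1, -2, 1).
t=0: eigenvector (0, -2, 1).
P = [[0, 1, 0], [1, -2, -2], [0, 1, 1]], D = diag(3, 4, 0), P⁻¹ = [[0, 1, 2], [1, 0, 0], [-1, 0, 1]].
C² = P·diag(9, 16, 0)·P⁻¹ = [[16, 0, 0], [-32, 9, 18], [16, 0, 0]].
The requested entry is 9.

9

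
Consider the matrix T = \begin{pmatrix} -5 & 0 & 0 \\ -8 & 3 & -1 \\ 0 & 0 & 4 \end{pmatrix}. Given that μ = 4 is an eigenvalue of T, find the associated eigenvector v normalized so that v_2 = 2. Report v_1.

0

T − 4I = [[-9, 0, 0], [-8, -1, -1], [0, 0, 0]].
Solving (T − 4I)v = 0 gives the eigenspace spanned by (0, 2, -2).
With v_2 = 2, v = (0, 2, -2), so v_1 = 0.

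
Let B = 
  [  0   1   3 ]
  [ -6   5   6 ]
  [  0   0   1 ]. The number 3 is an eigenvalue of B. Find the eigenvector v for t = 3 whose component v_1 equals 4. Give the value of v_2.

B − 3I = [[-3, 1, 3], [-6, 2, 6], [0, 0, -2]].
Solving (B − 3I)v = 0 gives the eigenspace spanned by (4, 12, 0).
With v_1 = 4, v = (4, 12, 0), so v_2 = 12.

12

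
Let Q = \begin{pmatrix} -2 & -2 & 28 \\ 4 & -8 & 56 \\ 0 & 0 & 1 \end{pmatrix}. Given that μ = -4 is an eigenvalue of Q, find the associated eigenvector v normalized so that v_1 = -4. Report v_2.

-4

Q + 4I = [[2, -2, 28], [4, -4, 56], [0, 0, 5]].
Solving (Q + 4I)v = 0 gives the eigenspace spanned by (-4, -4, 0).
With v_1 = -4, v = (-4, -4, 0), so v_2 = -4.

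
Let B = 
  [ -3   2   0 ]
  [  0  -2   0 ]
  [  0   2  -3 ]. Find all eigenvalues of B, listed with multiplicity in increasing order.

Characteristic polynomial: p(s) = s^3 + 8s^2 + 21s + 18 = (s + 2)(s + 3)^2.
Roots (with multiplicity): -3, -3, -2.

-3, -3, -2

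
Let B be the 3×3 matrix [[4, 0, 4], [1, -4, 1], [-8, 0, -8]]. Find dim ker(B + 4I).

B + 4I = [[8, 0, 4], [1, 0, 1], [-8, 0, -4]].
This matrix has rank 2, so its null space has dimension 3 − 2 = 1.

1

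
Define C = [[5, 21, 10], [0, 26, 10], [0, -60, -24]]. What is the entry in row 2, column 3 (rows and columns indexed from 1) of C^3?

Characteristic polynomial: s^3 - 7s^2 - 14s + 120 = (s - 6)(s - 5)(s + 4), so the eigenvalues are -4, 5, 6.
s=5: eigenvector (1, 0, 0).
s=6: eigenvector (1, 1, -2).
s=-4: eigenvector (1, 1, -3).
P = [[1, 1, 1], [0, 1, 1], [0, -2, -3]], D = diag(5, 6, -4), P⁻¹ = [[1, -1, 0], [0, 3, 1], [0, -2, -1]].
C³ = P·diag(125, 216, -64)·P⁻¹ = [[125, 651, 280], [0, 776, 280], [0, -1680, -624]].
The requested entry is 280.

280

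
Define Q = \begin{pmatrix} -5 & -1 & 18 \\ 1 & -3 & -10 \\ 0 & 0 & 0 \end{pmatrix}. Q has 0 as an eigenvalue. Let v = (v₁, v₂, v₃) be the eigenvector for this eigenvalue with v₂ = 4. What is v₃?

-2

Q = [[-5, -1, 18], [1, -3, -10], [0, 0, 0]].
Solving (Q)v = 0 gives the eigenspace spanned by (-8, 4, -2).
With v₂ = 4, v = (-8, 4, -2), so v₃ = -2.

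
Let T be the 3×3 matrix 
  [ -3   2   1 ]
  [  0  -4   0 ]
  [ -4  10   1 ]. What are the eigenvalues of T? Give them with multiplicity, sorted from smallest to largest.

Characteristic polynomial: p(μ) = μ^3 + 6μ^2 + 9μ + 4 = (μ + 1)^2(μ + 4).
Roots (with multiplicity): -4, -1, -1.

-4, -1, -1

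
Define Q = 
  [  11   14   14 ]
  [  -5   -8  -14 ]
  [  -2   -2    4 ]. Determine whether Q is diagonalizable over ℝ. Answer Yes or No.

Characteristic polynomial: p(λ) = λ^3 - 7λ^2 - 6λ + 72 = (λ - 6)(λ - 4)(λ + 3).
All 3 eigenvalues are distinct, so Q is diagonalizable.

Yes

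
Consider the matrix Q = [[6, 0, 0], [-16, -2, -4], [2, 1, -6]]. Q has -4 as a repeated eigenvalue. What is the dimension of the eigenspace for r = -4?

1

Q + 4I = [[10, 0, 0], [-16, 2, -4], [2, 1, -2]].
This matrix has rank 2, so its null space has dimension 3 − 2 = 1.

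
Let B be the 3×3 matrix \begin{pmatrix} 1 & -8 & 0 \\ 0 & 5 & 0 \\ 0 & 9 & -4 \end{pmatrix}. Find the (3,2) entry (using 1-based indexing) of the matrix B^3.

Characteristic polynomial: μ^3 - 2μ^2 - 19μ + 20 = (μ - 5)(μ - 1)(μ + 4), so the eigenvalues are -4, 1, 5.
μ=1: eigenvector (1, 0, 0).
μ=-4: eigenvector (0, 0, 1).
μ=5: eigenvector (-2, 1, 1).
P = [[1, 0, -2], [0, 0, 1], [0, 1, 1]], D = diag(1, -4, 5), P⁻¹ = [[1, 2, 0], [0, -1, 1], [0, 1, 0]].
B³ = P·diag(1, -64, 125)·P⁻¹ = [[1, -248, 0], [0, 125, 0], [0, 189, -64]].
The requested entry is 189.

189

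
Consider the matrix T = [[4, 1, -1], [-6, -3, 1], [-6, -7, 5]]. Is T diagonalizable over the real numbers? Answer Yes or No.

Characteristic polynomial: p(r) = r^3 - 6r^2 + 32 = (r - 4)^2(r + 2).
r = 4 has algebraic multiplicity 2; rank(T − 4I) = 2, so geometric multiplicity = 1.
Geometric multiplicity < algebraic multiplicity, so T is not diagonalizable.

No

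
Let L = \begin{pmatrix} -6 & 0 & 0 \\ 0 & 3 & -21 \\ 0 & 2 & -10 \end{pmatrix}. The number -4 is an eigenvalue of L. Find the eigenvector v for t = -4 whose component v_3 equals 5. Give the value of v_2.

15

L + 4I = [[-2, 0, 0], [0, 7, -21], [0, 2, -6]].
Solving (L + 4I)v = 0 gives the eigenspace spanned by (0, 15, 5).
With v_3 = 5, v = (0, 15, 5), so v_2 = 15.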